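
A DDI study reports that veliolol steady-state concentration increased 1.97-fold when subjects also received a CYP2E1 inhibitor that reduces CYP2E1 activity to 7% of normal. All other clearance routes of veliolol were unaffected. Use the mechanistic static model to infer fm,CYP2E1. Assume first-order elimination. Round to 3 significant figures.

CL'/CL = 1 / 1.97 = 0.5076
0.07·fm + (1 − fm) = 0.5076
fm = (0.5076 − 1) / (0.07 − 1) = 0.529

0.529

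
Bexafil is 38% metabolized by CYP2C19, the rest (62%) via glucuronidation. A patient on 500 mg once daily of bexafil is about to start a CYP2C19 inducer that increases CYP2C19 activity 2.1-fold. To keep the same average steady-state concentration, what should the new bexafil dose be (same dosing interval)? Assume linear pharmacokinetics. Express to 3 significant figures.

CYP2C19: 0.38 × 2.1 = 0.798
Other: 0.62 (unchanged)
Relative clearance = 0.798 + 0.62 = 1.418.
Exposure is unchanged when dose changes in proportion to clearance. New dose = 500 mg × 1.418 = 709 mg.

709 mg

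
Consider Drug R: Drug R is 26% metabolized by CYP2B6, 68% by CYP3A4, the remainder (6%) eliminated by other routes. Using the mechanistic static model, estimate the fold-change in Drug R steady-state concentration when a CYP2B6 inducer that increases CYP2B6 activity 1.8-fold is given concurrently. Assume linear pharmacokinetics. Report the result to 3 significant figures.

0.828

The CYP2B6 pathway (26% of clearance) rises to 1.8× activity: 0.26 × 1.8 = 0.468.
CYP3A4 (68%) and the residual 6% are unaffected.
Relative clearance = 0.468 + 0.68 + 0.06 = 1.208.
Since steady-state concentration ∝ 1/CL, the ratio is 1 / 1.208 = 0.828.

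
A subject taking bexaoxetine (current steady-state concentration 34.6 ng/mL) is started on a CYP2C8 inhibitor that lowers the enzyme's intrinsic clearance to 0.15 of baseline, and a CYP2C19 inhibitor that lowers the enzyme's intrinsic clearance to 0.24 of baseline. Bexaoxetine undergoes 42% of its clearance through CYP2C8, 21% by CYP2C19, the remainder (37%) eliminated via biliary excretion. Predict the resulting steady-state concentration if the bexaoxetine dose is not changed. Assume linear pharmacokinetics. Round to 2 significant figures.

The CYP2C8 pathway (42% of clearance) falls to 0.15× activity: 0.42 × 0.15 = 0.063.
The CYP2C19 pathway (21% of clearance) drops to 0.24× activity: 0.21 × 0.24 = 0.0504.
The remaining 37% of clearance is unaffected.
New clearance relative to baseline: 0.063 + 0.0504 + 0.37 = 0.4834.
Dividing the baseline by the relative clearance: 34.6 / 0.4834 = 72 ng/mL.

72 ng/mL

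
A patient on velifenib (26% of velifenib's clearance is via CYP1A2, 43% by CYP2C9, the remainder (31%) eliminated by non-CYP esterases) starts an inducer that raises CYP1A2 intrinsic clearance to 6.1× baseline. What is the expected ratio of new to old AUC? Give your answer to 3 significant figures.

0.430

CYP1A2: 0.26 × 6.1 = 1.586
CYP2C9: 0.43 (unchanged)
Other: 0.31 (unchanged)
New clearance relative to baseline: 1.586 + 0.43 + 0.31 = 2.326.
Since AUC ∝ 1/CL, the ratio is 1 / 2.326 = 0.430.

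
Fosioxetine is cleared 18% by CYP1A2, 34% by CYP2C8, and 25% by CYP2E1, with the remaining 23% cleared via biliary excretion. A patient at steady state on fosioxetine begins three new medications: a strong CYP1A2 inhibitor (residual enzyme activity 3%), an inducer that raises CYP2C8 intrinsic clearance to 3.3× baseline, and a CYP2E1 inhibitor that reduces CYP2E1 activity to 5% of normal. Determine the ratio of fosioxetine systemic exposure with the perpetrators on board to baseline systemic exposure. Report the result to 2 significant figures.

0.73

The CYP1A2 pathway (18% of clearance) falls to 0.03× activity: 0.18 × 0.03 = 0.0054.
The CYP2C8 pathway (34% of clearance) rises to 3.3× activity: 0.34 × 3.3 = 1.122.
The CYP2E1 pathway (25% of clearance) falls to 0.05× activity: 0.25 × 0.05 = 0.0125.
Non-CYP routes (23%) are unchanged.
CL_new/CL_old = 0.0054 + 1.122 + 0.0125 + 0.23 = 1.3699.
Net systemic exposure ratio = 1 / 1.3699 = 0.73.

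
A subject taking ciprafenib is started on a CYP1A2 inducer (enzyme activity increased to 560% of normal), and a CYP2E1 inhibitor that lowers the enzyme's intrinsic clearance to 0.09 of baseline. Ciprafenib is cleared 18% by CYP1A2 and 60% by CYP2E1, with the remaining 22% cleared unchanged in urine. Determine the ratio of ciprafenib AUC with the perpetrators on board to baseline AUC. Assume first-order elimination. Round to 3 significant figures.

CYP1A2: 0.18 × 5.6 = 1.008
CYP2E1: 0.6 × 0.09 = 0.054
Other: 0.22 (unchanged)
New clearance relative to baseline: 1.008 + 0.054 + 0.22 = 1.282.
AUC ∝ 1/CL: fold-change = 1 / 1.282 = 0.780.

0.780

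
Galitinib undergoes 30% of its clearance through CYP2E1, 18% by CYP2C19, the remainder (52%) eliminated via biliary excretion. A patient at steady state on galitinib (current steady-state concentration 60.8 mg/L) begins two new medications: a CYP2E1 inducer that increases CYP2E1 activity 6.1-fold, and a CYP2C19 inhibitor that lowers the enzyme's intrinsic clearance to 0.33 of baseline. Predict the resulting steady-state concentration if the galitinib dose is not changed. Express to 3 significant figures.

CYP2E1: 0.3 × 6.1 = 1.83
CYP2C19: 0.18 × 0.33 = 0.0594
Other: 0.52 (unchanged)
Relative clearance = 1.83 + 0.0594 + 0.52 = 2.4094.
New steady-state concentration = 60.8 / 2.4094 = 25.2 mg/L (concentration scales inversely with clearance).

25.2 mg/L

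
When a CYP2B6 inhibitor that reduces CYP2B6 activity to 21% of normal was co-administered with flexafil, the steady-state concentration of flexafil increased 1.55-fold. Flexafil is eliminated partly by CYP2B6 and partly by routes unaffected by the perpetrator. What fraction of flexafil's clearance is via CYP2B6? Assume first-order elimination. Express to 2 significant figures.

CL'/CL = 1 / 1.55 = 0.6452
0.21·fm + (1 − fm) = 0.6452
fm = (0.6452 − 1) / (0.21 − 1) = 0.45

0.45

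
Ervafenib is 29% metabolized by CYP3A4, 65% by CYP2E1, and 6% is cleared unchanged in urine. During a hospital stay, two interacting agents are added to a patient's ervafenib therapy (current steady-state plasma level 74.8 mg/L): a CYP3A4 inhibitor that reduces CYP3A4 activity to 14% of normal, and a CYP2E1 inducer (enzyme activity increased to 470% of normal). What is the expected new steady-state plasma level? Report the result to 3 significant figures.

The CYP3A4 pathway (29% of clearance) falls to 0.14× activity: 0.29 × 0.14 = 0.0406.
The CYP2E1 pathway (65% of clearance) increases to 4.7× activity: 0.65 × 4.7 = 3.055.
The remaining 6% of clearance is unaffected.
Relative clearance = 0.0406 + 3.055 + 0.06 = 3.1556.
Dividing the baseline by the relative clearance: 74.8 / 3.1556 = 23.7 mg/L.

23.7 mg/L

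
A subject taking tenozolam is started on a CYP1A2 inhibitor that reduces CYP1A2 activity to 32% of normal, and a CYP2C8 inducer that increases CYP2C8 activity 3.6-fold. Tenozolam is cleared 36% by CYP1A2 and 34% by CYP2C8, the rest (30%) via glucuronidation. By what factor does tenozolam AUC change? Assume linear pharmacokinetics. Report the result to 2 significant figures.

0.61

CYP1A2: 0.36 × 0.32 = 0.1152
CYP2C8: 0.34 × 3.6 = 1.224
Other: 0.3 (unchanged)
Relative clearance = 0.1152 + 1.224 + 0.3 = 1.6392.
AUC ∝ 1/CL: fold-change = 1 / 1.6392 = 0.61.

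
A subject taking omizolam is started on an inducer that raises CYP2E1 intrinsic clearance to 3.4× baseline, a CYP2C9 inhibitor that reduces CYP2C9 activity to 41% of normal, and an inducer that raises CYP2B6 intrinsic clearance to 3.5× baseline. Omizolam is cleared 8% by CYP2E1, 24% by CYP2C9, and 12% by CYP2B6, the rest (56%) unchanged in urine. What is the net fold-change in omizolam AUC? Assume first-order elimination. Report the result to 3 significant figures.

0.741

The CYP2E1 pathway (8% of clearance) is boosted to 3.4× activity: 0.08 × 3.4 = 0.272.
The CYP2C9 pathway (24% of clearance) drops to 0.41× activity: 0.24 × 0.41 = 0.0984.
The CYP2B6 pathway (12% of clearance) is boosted to 3.5× activity: 0.12 × 3.5 = 0.42.
Non-CYP routes (56%) are unchanged.
New clearance relative to baseline: 0.272 + 0.0984 + 0.42 + 0.56 = 1.3504.
Because AUC varies inversely with clearance, the combined effect is 1 / 1.3504 = 0.741.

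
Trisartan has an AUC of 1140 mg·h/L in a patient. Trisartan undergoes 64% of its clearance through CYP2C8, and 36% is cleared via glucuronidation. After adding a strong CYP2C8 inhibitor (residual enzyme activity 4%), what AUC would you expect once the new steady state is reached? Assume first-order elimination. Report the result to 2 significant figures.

3.0 × 10³ mg·h/L

The CYP2C8 pathway (64% of clearance) drops to 0.04× activity: 0.64 × 0.04 = 0.0256.
Non-CYP routes (36%) are unchanged.
Relative clearance = 0.0256 + 0.36 = 0.3856.
New AUC = baseline ÷ relative clearance = 1140 / 0.3856 = 3.0 × 10³ mg·h/L.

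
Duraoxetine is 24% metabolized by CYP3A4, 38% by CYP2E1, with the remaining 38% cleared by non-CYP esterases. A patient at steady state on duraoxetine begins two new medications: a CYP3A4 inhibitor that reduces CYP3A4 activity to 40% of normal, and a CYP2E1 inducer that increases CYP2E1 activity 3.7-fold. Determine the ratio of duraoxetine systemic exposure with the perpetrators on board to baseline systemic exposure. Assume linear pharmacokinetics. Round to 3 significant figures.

The CYP3A4 pathway (24% of clearance) drops to 0.4× activity: 0.24 × 0.4 = 0.096.
The CYP2E1 pathway (38% of clearance) is boosted to 3.7× activity: 0.38 × 3.7 = 1.406.
Non-CYP routes (38%) are unchanged.
New clearance relative to baseline: 0.096 + 1.406 + 0.38 = 1.882.
Systemic exposure ∝ 1/CL: fold-change = 1 / 1.882 = 0.531.

0.531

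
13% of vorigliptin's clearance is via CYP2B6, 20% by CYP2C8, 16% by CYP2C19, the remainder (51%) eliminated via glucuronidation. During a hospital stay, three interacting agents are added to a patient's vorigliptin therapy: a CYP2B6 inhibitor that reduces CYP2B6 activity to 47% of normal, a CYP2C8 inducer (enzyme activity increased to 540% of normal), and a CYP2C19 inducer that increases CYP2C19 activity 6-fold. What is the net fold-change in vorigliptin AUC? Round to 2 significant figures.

0.38

The CYP2B6 pathway (13% of clearance) falls to 0.47× activity: 0.13 × 0.47 = 0.0611.
The CYP2C8 pathway (20% of clearance) increases to 5.4× activity: 0.2 × 5.4 = 1.08.
The CYP2C19 pathway (16% of clearance) rises to 6× activity: 0.16 × 6 = 0.96.
Non-CYP routes (51%) are unchanged.
New clearance relative to baseline: 0.0611 + 1.08 + 0.96 + 0.51 = 2.6111.
Net AUC ratio = 1 / 2.6111 = 0.38.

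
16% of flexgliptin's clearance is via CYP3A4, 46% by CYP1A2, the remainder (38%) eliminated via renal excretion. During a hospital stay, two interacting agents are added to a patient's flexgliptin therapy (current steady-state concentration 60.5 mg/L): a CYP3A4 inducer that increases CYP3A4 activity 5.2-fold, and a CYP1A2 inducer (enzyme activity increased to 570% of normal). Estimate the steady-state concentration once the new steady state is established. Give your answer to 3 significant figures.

15.8 mg/L

The CYP3A4 pathway (16% of clearance) is boosted to 5.2× activity: 0.16 × 5.2 = 0.832.
The CYP1A2 pathway (46% of clearance) increases to 5.7× activity: 0.46 × 5.7 = 2.622.
The remaining 38% of clearance is unaffected.
Relative clearance = 0.832 + 2.622 + 0.38 = 3.834.
Steady-state concentration ∝ 1/CL: new value = 60.5 / 3.834 = 15.8 mg/L.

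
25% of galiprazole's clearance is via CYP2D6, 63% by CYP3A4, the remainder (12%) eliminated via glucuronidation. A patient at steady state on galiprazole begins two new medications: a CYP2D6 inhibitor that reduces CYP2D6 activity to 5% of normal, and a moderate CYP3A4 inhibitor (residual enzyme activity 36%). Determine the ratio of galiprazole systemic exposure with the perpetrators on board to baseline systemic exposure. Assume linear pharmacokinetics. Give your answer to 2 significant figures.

The CYP2D6 pathway (25% of clearance) is reduced to 0.05× activity: 0.25 × 0.05 = 0.0125.
The CYP3A4 pathway (63% of clearance) falls to 0.36× activity: 0.63 × 0.36 = 0.2268.
The remaining 12% of clearance is unaffected.
Relative clearance = 0.0125 + 0.2268 + 0.12 = 0.3593.
Systemic exposure ∝ 1/CL: fold-change = 1 / 0.3593 = 2.8.

2.8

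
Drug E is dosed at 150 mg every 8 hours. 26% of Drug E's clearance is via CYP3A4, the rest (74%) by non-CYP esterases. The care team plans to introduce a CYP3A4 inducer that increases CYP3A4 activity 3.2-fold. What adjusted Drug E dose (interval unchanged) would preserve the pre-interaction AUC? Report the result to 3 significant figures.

236 mg

The CYP3A4 pathway (26% of clearance) rises to 3.2× activity: 0.26 × 3.2 = 0.832.
Non-CYP routes (74%) are unchanged.
New clearance relative to baseline: 0.832 + 0.74 = 1.572.
Css,avg = (dose rate)/CL, so holding Css fixed requires dose ∝ CL: 150 × 1.572 = 236 mg.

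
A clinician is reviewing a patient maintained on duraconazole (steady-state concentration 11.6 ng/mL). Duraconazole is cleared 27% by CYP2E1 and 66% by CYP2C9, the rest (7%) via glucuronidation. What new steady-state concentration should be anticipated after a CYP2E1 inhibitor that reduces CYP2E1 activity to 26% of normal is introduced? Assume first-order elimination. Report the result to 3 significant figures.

14.5 ng/mL

CYP2E1: 0.27 × 0.26 = 0.0702
CYP2C9: 0.66 (unchanged)
Other: 0.07 (unchanged)
Relative clearance = 0.0702 + 0.66 + 0.07 = 0.8002.
Steady-state concentration ∝ 1/CL, so new value = 11.6 / 0.8002 = 14.5 ng/mL.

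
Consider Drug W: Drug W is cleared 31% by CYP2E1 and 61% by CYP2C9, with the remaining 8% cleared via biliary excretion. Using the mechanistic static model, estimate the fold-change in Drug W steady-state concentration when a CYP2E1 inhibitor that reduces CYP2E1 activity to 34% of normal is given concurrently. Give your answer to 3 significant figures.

CYP2E1: 0.31 × 0.34 = 0.1054
CYP2C9: 0.61 (unchanged)
Other: 0.08 (unchanged)
Relative clearance = 0.1054 + 0.61 + 0.08 = 0.7954.
Steady-state concentration ratio = CL_old/CL_new = 1 / 0.7954 = 1.26.

1.26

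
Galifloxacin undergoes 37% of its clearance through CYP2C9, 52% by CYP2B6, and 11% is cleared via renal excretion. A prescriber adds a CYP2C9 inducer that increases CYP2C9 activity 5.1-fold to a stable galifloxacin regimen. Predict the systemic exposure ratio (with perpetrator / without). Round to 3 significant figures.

0.397

The CYP2C9 pathway (37% of clearance) is boosted to 5.1× activity: 0.37 × 5.1 = 1.887.
CYP2B6 (52%) and the residual 11% are unaffected.
Relative clearance = 1.887 + 0.52 + 0.11 = 2.517.
Systemic exposure is inversely proportional to clearance, so the fold-change is 1 / 2.517 = 0.397.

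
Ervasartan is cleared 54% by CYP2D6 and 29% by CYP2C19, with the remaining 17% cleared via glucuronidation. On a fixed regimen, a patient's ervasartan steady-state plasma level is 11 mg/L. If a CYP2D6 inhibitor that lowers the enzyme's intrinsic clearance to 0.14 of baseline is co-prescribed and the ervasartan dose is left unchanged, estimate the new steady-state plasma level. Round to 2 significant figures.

21 mg/L

The CYP2D6 pathway (54% of clearance) is reduced to 0.14× activity: 0.54 × 0.14 = 0.0756.
CYP2C19 (29%) and the residual 17% are unaffected.
Relative clearance = 0.0756 + 0.29 + 0.17 = 0.5356.
New steady-state plasma level = baseline ÷ relative clearance = 11 / 0.5356 = 21 mg/L.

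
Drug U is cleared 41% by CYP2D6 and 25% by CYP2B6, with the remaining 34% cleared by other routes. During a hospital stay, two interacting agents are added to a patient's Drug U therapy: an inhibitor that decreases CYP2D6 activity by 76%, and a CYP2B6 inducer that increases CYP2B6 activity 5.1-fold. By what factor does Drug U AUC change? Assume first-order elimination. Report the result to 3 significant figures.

0.584

CYP2D6: 0.41 × 0.24 = 0.0984
CYP2B6: 0.25 × 5.1 = 1.275
Other: 0.34 (unchanged)
New clearance relative to baseline: 0.0984 + 1.275 + 0.34 = 1.7134.
Net AUC ratio = 1 / 1.7134 = 0.584.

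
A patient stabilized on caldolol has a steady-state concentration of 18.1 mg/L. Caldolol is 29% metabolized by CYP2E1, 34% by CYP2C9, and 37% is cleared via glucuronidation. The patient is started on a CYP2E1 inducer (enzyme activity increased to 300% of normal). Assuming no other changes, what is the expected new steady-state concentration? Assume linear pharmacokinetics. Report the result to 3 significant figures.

11.5 mg/L

CYP2E1: 0.29 × 3 = 0.87
CYP2C9: 0.34 (unchanged)
Other: 0.37 (unchanged)
Relative clearance = 0.87 + 0.34 + 0.37 = 1.58.
With dosing unchanged, steady-state concentration scales as 1/CL: 18.1 / 1.58 = 11.5 mg/L.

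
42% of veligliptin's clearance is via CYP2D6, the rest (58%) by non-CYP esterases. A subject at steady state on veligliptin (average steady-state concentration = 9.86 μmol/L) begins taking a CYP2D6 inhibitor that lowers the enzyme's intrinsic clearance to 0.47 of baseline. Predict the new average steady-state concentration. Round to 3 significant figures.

12.7 μmol/L

The CYP2D6 pathway (42% of clearance) is reduced to 0.47× activity: 0.42 × 0.47 = 0.1974.
Non-CYP routes (58%) are unchanged.
New clearance relative to baseline: 0.1974 + 0.58 = 0.7774.
With dosing unchanged, average steady-state concentration scales as 1/CL: 9.86 / 0.7774 = 12.7 μmol/L.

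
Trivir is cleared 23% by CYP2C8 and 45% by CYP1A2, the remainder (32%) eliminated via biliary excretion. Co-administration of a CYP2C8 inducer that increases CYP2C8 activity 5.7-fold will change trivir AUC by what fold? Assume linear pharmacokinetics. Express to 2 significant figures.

0.48

The CYP2C8 pathway (23% of clearance) is boosted to 5.7× activity: 0.23 × 5.7 = 1.311.
CYP1A2 (45%) and the residual 32% are unaffected.
CL_new/CL_old = 1.311 + 0.45 + 0.32 = 2.081.
AUC is inversely proportional to clearance, so the fold-change is 1 / 2.081 = 0.48.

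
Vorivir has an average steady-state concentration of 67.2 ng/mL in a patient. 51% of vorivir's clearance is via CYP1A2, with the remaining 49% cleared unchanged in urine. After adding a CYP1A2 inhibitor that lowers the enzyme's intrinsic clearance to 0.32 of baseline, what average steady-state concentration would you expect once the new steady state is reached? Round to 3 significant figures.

CYP1A2: 0.51 × 0.32 = 0.1632
Other: 0.49 (unchanged)
CL_new/CL_old = 0.1632 + 0.49 = 0.6532.
Average steady-state concentration ∝ 1/CL, so new value = 67.2 / 0.6532 = 103 ng/mL.

103 ng/mL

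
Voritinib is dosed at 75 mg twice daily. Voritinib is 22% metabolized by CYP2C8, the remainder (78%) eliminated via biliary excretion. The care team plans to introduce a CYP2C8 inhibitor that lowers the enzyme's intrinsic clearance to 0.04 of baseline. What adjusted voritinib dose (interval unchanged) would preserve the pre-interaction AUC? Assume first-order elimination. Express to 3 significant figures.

59.2 mg

The CYP2C8 pathway (22% of clearance) falls to 0.04× activity: 0.22 × 0.04 = 0.0088.
The remaining 78% of clearance is unaffected.
New clearance relative to baseline: 0.0088 + 0.78 = 0.7888.
Css,avg = (dose rate)/CL, so holding Css fixed requires dose ∝ CL: 75 × 0.7888 = 59.2 mg.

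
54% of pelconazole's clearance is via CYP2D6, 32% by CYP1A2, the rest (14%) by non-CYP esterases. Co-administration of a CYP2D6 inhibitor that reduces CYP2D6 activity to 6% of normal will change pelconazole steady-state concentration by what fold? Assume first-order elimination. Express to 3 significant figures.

CYP2D6: 0.54 × 0.06 = 0.0324
CYP1A2: 0.32 (unchanged)
Other: 0.14 (unchanged)
CL_new/CL_old = 0.0324 + 0.32 + 0.14 = 0.4924.
Since steady-state concentration ∝ 1/CL, the ratio is 1 / 0.4924 = 2.03.

2.03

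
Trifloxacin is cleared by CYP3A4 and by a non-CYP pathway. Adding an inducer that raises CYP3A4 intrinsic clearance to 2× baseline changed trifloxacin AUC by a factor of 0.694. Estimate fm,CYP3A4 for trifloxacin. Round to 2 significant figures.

0.44

CL'/CL = 1 / 0.694 = 1.441
2·fm + (1 − fm) = 1.441
fm = (1.441 − 1) / (2 − 1) = 0.44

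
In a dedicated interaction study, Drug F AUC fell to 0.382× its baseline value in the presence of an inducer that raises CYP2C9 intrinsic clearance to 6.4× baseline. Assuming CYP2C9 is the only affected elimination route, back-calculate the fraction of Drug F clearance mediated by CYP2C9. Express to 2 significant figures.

CL'/CL = 1 / 0.382 = 2.618
6.4·fm + (1 − fm) = 2.618
fm = (2.618 − 1) / (6.4 − 1) = 0.30

0.30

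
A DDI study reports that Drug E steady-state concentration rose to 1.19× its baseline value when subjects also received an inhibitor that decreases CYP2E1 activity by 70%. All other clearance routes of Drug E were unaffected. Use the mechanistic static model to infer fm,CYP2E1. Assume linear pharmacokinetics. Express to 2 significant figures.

0.23

Let fm be the CYP2E1 fraction. New clearance relative to baseline = fm × 0.3 + (1 − fm).
Steady-state concentration ratio = 1 / (new CL fraction), so new CL fraction = 1 / 1.19 = 0.8403.
fm × 0.3 + 1 − fm = 0.8403  ⇒  fm × (0.3 − 1) = −0.1597  ⇒  fm = 0.23.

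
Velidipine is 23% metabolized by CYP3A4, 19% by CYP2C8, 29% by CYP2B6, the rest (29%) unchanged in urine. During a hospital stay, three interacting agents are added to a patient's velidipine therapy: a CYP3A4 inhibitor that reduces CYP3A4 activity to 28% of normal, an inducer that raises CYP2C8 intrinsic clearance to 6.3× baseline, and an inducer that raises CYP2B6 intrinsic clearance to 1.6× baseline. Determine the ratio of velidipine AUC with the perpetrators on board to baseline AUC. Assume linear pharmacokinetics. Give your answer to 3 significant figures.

0.496

CYP3A4: 0.23 × 0.28 = 0.0644
CYP2C8: 0.19 × 6.3 = 1.197
CYP2B6: 0.29 × 1.6 = 0.464
Other: 0.29 (unchanged)
CL_new/CL_old = 0.0644 + 1.197 + 0.464 + 0.29 = 2.0154.
Because AUC varies inversely with clearance, the combined effect is 1 / 2.0154 = 0.496.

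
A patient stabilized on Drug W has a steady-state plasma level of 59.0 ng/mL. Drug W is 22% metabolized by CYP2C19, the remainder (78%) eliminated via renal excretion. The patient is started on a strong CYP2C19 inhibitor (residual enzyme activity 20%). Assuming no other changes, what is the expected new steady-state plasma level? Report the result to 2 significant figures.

72 ng/mL

The CYP2C19 pathway (22% of clearance) falls to 0.2× activity: 0.22 × 0.2 = 0.044.
Non-CYP routes (78%) are unchanged.
Relative clearance = 0.044 + 0.78 = 0.824.
With dosing unchanged, steady-state plasma level scales as 1/CL: 59.0 / 0.824 = 72 ng/mL.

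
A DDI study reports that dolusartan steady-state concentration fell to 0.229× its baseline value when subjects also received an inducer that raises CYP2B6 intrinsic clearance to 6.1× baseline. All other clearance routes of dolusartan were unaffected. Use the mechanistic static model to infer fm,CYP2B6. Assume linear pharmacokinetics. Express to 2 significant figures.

0.66

CL'/CL = 1 / 0.229 = 4.367
6.1·fm + (1 − fm) = 4.367
fm = (4.367 − 1) / (6.1 − 1) = 0.66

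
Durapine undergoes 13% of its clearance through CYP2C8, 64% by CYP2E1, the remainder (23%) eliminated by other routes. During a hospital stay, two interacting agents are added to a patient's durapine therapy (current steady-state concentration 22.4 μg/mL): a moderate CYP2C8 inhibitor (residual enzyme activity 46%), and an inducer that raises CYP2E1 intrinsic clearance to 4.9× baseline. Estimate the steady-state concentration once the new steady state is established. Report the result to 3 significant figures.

6.54 μg/mL

The CYP2C8 pathway (13% of clearance) falls to 0.46× activity: 0.13 × 0.46 = 0.0598.
The CYP2E1 pathway (64% of clearance) rises to 4.9× activity: 0.64 × 4.9 = 3.136.
The remaining 23% of clearance is unaffected.
Relative clearance = 0.0598 + 3.136 + 0.23 = 3.4258.
New steady-state concentration = 22.4 / 3.4258 = 6.54 μg/mL (concentration scales inversely with clearance).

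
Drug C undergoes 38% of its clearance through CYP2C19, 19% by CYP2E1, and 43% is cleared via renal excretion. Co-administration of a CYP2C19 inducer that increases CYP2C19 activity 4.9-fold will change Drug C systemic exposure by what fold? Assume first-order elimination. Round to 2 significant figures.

0.40

The CYP2C19 pathway (38% of clearance) is boosted to 4.9× activity: 0.38 × 4.9 = 1.862.
CYP2E1 (19%) and the residual 43% are unaffected.
Relative clearance = 1.862 + 0.19 + 0.43 = 2.482.
Systemic exposure is inversely proportional to clearance, so the fold-change is 1 / 2.482 = 0.40.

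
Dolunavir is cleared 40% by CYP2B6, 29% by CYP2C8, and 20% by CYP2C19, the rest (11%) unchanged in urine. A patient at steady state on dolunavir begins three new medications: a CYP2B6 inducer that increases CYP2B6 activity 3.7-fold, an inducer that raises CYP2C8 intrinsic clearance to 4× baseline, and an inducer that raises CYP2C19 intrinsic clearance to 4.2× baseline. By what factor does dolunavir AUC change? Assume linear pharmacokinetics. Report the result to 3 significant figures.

CYP2B6: 0.4 × 3.7 = 1.48
CYP2C8: 0.29 × 4 = 1.16
CYP2C19: 0.2 × 4.2 = 0.84
Other: 0.11 (unchanged)
CL_new/CL_old = 1.48 + 1.16 + 0.84 + 0.11 = 3.59.
Net AUC ratio = 1 / 3.59 = 0.279.

0.279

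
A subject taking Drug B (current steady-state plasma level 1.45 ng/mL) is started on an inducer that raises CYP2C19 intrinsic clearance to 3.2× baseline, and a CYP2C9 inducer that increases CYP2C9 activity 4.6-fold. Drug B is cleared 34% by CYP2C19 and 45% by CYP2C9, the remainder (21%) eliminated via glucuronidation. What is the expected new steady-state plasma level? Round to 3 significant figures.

0.431 ng/mL

The CYP2C19 pathway (34% of clearance) is boosted to 3.2× activity: 0.34 × 3.2 = 1.088.
The CYP2C9 pathway (45% of clearance) increases to 4.6× activity: 0.45 × 4.6 = 2.07.
The remaining 21% of clearance is unaffected.
CL_new/CL_old = 1.088 + 2.07 + 0.21 = 3.368.
New steady-state plasma level = 1.45 / 3.368 = 0.431 ng/mL (concentration scales inversely with clearance).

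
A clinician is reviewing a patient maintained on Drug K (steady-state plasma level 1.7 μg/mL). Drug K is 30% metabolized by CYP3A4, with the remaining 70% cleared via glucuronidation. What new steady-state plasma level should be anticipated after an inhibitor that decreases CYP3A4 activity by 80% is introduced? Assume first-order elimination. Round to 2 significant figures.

2.2 μg/mL

The CYP3A4 pathway (30% of clearance) drops to 0.2× activity: 0.3 × 0.2 = 0.06.
The remaining 70% of clearance is unaffected.
New clearance relative to baseline: 0.06 + 0.7 = 0.76.
Steady-state plasma level ∝ 1/CL, so new value = 1.7 / 0.76 = 2.2 μg/mL.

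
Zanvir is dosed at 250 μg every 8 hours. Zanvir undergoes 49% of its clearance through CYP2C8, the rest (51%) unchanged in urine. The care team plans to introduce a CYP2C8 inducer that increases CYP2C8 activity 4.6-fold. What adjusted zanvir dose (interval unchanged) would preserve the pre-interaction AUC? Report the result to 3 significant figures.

The CYP2C8 pathway (49% of clearance) increases to 4.6× activity: 0.49 × 4.6 = 2.254.
Non-CYP routes (51%) are unchanged.
CL_new/CL_old = 2.254 + 0.51 = 2.764.
Exposure is unchanged when dose changes in proportion to clearance. New dose = 250 μg × 2.764 = 691 μg.

691 μg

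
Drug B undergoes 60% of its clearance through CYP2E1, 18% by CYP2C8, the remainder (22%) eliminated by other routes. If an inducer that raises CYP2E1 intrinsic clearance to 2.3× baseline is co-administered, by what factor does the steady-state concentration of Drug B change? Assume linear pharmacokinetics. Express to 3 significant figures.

0.562

CYP2E1: 0.6 × 2.3 = 1.38
CYP2C8: 0.18 (unchanged)
Other: 0.22 (unchanged)
Relative clearance = 1.38 + 0.18 + 0.22 = 1.78.
Steady-state concentration ratio = CL_old/CL_new = 1 / 1.78 = 0.562.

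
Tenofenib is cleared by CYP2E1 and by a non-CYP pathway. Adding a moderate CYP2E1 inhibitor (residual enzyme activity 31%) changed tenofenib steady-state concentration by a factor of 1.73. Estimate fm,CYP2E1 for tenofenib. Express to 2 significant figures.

Write x for the fraction cleared via CYP2E1. The observed steady-state concentration change means clearance fell to 1/1.73 = 0.578 of baseline.
Only the CYP2E1 route changed, so 0.578 = x·0.31 + (1 − x), giving x = 0.61.

0.61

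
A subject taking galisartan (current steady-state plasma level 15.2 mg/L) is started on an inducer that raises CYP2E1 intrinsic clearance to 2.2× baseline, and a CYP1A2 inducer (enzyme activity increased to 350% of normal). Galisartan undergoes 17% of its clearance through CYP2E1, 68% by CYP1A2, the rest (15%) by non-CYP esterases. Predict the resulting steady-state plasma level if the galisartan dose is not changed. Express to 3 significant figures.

5.23 mg/L

The CYP2E1 pathway (17% of clearance) increases to 2.2× activity: 0.17 × 2.2 = 0.374.
The CYP1A2 pathway (68% of clearance) increases to 3.5× activity: 0.68 × 3.5 = 2.38.
The remaining 15% of clearance is unaffected.
CL_new/CL_old = 0.374 + 2.38 + 0.15 = 2.904.
Dividing the baseline by the relative clearance: 15.2 / 2.904 = 5.23 mg/L.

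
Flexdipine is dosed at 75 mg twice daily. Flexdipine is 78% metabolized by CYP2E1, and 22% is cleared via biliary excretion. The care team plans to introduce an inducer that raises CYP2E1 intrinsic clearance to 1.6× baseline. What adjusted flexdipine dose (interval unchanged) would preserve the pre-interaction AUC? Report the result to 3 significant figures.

CYP2E1: 0.78 × 1.6 = 1.248
Other: 0.22 (unchanged)
New clearance relative to baseline: 1.248 + 0.22 = 1.468.
Exposure is unchanged when dose changes in proportion to clearance. New dose = 75 mg × 1.468 = 110 mg.

110 mg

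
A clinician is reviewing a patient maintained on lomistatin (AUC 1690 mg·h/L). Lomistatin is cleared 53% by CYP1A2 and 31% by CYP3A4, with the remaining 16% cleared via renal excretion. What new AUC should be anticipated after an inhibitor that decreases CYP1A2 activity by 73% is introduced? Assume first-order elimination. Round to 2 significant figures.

CYP1A2: 0.53 × 0.27 = 0.1431
CYP3A4: 0.31 (unchanged)
Other: 0.16 (unchanged)
Relative clearance = 0.1431 + 0.31 + 0.16 = 0.6131.
New AUC = baseline ÷ relative clearance = 1690 / 0.6131 = 2.8 × 10³ mg·h/L.

2.8 × 10³ mg·h/L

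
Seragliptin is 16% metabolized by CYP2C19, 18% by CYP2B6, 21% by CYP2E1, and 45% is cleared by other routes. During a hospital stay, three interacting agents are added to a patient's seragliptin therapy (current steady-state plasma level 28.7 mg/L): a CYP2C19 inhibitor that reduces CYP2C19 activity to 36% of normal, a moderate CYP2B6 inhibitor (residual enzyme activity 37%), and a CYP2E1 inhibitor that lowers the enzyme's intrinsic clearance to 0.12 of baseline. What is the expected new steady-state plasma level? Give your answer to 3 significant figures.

47.9 mg/L

CYP2C19: 0.16 × 0.36 = 0.0576
CYP2B6: 0.18 × 0.37 = 0.0666
CYP2E1: 0.21 × 0.12 = 0.0252
Other: 0.45 (unchanged)
Relative clearance = 0.0576 + 0.0666 + 0.0252 + 0.45 = 0.5994.
New steady-state plasma level = 28.7 / 0.5994 = 47.9 mg/L (concentration scales inversely with clearance).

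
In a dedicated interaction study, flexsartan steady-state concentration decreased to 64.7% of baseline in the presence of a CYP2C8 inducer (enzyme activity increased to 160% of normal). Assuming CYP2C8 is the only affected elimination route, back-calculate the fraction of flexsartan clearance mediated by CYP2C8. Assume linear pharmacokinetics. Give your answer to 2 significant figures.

0.91

CL'/CL = 1 / 0.647 = 1.546
1.6·fm + (1 − fm) = 1.546
fm = (1.546 − 1) / (1.6 − 1) = 0.91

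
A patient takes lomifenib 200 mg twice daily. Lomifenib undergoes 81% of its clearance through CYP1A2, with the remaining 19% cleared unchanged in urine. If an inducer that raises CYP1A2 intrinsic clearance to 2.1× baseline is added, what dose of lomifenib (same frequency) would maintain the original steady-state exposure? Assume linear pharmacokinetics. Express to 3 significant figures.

378 mg

The CYP1A2 pathway (81% of clearance) rises to 2.1× activity: 0.81 × 2.1 = 1.701.
The remaining 19% of clearance is unaffected.
New clearance relative to baseline: 1.701 + 0.19 = 1.891.
Css,avg = (dose rate)/CL, so holding Css fixed requires dose ∝ CL: 200 × 1.891 = 378 mg.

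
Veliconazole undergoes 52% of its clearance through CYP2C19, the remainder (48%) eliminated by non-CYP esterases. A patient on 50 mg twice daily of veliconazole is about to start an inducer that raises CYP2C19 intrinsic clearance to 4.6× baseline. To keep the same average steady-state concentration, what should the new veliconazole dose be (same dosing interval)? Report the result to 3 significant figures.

The CYP2C19 pathway (52% of clearance) is boosted to 4.6× activity: 0.52 × 4.6 = 2.392.
Non-CYP routes (48%) are unchanged.
CL_new/CL_old = 2.392 + 0.48 = 2.872.
Exposure is unchanged when dose changes in proportion to clearance. New dose = 50 mg × 2.872 = 144 mg.

144 mg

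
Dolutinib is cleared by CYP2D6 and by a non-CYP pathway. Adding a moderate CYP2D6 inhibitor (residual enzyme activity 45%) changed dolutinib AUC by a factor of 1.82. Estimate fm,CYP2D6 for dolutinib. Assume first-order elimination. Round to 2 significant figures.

Let x = fm,CYP2D6. Because AUC ∝ 1/CL, relative clearance fell to 1/1.82 = 0.5495.
Only the CYP2D6 route changed, so 0.5495 = x·0.45 + (1 − x), giving x = 0.82.

0.82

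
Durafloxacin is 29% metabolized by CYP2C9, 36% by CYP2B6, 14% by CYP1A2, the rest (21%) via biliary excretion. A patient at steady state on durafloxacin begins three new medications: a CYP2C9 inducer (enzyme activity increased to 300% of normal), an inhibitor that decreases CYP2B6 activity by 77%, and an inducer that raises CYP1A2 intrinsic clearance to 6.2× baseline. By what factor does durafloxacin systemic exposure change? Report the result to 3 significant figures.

0.492

The CYP2C9 pathway (29% of clearance) increases to 3× activity: 0.29 × 3 = 0.87.
The CYP2B6 pathway (36% of clearance) falls to 0.23× activity: 0.36 × 0.23 = 0.0828.
The CYP1A2 pathway (14% of clearance) increases to 6.2× activity: 0.14 × 6.2 = 0.868.
Non-CYP routes (21%) are unchanged.
Relative clearance = 0.87 + 0.0828 + 0.868 + 0.21 = 2.0308.
Because systemic exposure varies inversely with clearance, the combined effect is 1 / 2.0308 = 0.492.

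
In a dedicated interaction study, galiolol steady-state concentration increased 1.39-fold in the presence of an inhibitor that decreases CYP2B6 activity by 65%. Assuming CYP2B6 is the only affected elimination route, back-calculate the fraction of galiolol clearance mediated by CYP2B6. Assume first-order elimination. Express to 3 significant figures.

Let fm be the CYP2B6 fraction. New clearance relative to baseline = fm × 0.35 + (1 − fm).
Steady-state concentration ratio = 1 / (new CL fraction), so new CL fraction = 1 / 1.39 = 0.7194.
fm × 0.35 + 1 − fm = 0.7194  ⇒  fm × (0.35 − 1) = −0.2806  ⇒  fm = 0.432.

0.432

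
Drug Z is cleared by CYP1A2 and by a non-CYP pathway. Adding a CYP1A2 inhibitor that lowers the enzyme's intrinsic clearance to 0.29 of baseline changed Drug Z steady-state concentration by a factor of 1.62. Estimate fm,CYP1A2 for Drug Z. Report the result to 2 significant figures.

0.54

Call the CYP1A2 fraction fm. After the interaction, CL_new/CL_old = fm × 0.29 + (1 − fm).
Steady-state concentration ratio = 1 / (new CL fraction), so new CL fraction = 1 / 1.62 = 0.6173.
fm × 0.29 + 1 − fm = 0.6173  ⇒  fm × (0.29 − 1) = −0.3827  ⇒  fm = 0.54.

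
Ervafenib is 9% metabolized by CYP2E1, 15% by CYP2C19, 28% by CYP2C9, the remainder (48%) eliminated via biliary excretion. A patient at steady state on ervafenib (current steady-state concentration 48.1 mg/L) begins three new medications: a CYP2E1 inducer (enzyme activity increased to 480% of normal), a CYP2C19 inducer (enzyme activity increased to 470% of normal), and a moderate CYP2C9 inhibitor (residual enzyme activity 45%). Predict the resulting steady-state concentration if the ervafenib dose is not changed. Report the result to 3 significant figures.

27.6 mg/L

The CYP2E1 pathway (9% of clearance) increases to 4.8× activity: 0.09 × 4.8 = 0.432.
The CYP2C19 pathway (15% of clearance) rises to 4.7× activity: 0.15 × 4.7 = 0.705.
The CYP2C9 pathway (28% of clearance) drops to 0.45× activity: 0.28 × 0.45 = 0.126.
The remaining 48% of clearance is unaffected.
Relative clearance = 0.432 + 0.705 + 0.126 + 0.48 = 1.743.
Steady-state concentration ∝ 1/CL: new value = 48.1 / 1.743 = 27.6 mg/L.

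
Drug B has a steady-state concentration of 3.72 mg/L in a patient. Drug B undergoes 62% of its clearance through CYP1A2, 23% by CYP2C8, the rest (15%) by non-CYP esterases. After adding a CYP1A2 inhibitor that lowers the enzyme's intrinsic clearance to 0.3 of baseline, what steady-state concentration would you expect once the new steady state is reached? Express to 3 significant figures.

6.57 mg/L

The CYP1A2 pathway (62% of clearance) is reduced to 0.3× activity: 0.62 × 0.3 = 0.186.
CYP2C8 (23%) and the residual 15% are unaffected.
CL_new/CL_old = 0.186 + 0.23 + 0.15 = 0.566.
With dosing unchanged, steady-state concentration scales as 1/CL: 3.72 / 0.566 = 6.57 mg/L.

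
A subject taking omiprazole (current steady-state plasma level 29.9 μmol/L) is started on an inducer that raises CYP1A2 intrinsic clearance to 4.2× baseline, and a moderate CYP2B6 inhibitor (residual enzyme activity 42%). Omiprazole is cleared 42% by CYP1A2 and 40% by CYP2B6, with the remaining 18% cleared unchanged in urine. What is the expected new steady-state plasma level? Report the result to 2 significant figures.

14 μmol/L

The CYP1A2 pathway (42% of clearance) is boosted to 4.2× activity: 0.42 × 4.2 = 1.764.
The CYP2B6 pathway (40% of clearance) drops to 0.42× activity: 0.4 × 0.42 = 0.168.
The remaining 18% of clearance is unaffected.
New clearance relative to baseline: 1.764 + 0.168 + 0.18 = 2.112.
New steady-state plasma level = 29.9 / 2.112 = 14 μmol/L (concentration scales inversely with clearance).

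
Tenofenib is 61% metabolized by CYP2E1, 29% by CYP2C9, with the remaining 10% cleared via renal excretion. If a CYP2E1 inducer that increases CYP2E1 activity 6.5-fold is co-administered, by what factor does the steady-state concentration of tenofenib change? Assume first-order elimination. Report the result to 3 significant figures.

0.230

The CYP2E1 pathway (61% of clearance) is boosted to 6.5× activity: 0.61 × 6.5 = 3.965.
CYP2C9 (29%) and the residual 10% are unaffected.
Relative clearance = 3.965 + 0.29 + 0.1 = 4.355.
Steady-state concentration ratio = CL_old/CL_new = 1 / 4.355 = 0.230.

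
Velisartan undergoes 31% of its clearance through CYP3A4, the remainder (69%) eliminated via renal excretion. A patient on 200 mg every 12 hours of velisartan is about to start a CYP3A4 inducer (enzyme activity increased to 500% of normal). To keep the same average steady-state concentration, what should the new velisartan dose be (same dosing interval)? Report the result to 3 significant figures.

448 mg

The CYP3A4 pathway (31% of clearance) rises to 5× activity: 0.31 × 5 = 1.55.
The remaining 69% of clearance is unaffected.
Relative clearance = 1.55 + 0.69 = 2.24.
Exposure is unchanged when dose changes in proportion to clearance. New dose = 200 mg × 2.24 = 448 mg.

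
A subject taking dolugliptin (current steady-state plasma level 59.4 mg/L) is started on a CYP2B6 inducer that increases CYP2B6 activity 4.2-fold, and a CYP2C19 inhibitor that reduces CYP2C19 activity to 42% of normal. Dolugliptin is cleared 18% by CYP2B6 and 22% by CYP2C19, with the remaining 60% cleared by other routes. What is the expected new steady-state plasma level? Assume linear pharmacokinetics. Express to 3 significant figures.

41.0 mg/L

The CYP2B6 pathway (18% of clearance) rises to 4.2× activity: 0.18 × 4.2 = 0.756.
The CYP2C19 pathway (22% of clearance) drops to 0.42× activity: 0.22 × 0.42 = 0.0924.
Non-CYP routes (60%) are unchanged.
New clearance relative to baseline: 0.756 + 0.0924 + 0.6 = 1.4484.
Dividing the baseline by the relative clearance: 59.4 / 1.4484 = 41.0 mg/L.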